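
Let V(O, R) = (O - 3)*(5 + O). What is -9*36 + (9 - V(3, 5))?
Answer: -315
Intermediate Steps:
V(O, R) = (-3 + O)*(5 + O)
-9*36 + (9 - V(3, 5)) = -9*36 + (9 - (-15 + 3² + 2*3)) = -324 + (9 - (-15 + 9 + 6)) = -324 + (9 - 1*0) = -324 + (9 + 0) = -324 + 9 = -315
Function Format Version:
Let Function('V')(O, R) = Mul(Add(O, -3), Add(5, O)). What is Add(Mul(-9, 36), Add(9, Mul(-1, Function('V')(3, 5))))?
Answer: -315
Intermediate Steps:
Function('V')(O, R) = Mul(Add(-3, O), Add(5, O))
Add(Mul(-9, 36), Add(9, Mul(-1, Function('V')(3, 5)))) = Add(Mul(-9, 36), Add(9, Mul(-1, Add(-15, Pow(3, 2), Mul(2, 3))))) = Add(-324, Add(9, Mul(-1, Add(-15, 9, 6)))) = Add(-324, Add(9, Mul(-1, 0))) = Add(-324, Add(9, 0)) = Add(-324, 9) = -315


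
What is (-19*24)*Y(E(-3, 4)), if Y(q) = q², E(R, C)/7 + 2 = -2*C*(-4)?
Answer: -20109600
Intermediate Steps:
E(R, C) = -14 + 56*C (E(R, C) = -14 + 7*(-2*C*(-4)) = -14 + 7*(8*C) = -14 + 56*C)
(-19*24)*Y(E(-3, 4)) = (-19*24)*(-14 + 56*4)² = -456*(-14 + 224)² = -456*210² = -456*44100 = -20109600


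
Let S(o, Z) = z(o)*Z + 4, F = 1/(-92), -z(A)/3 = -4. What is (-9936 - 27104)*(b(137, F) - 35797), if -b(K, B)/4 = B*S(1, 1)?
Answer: 30495587600/23 ≈ 1.3259e+9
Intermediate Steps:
z(A) = 12 (z(A) = -3*(-4) = 12)
F = -1/92 ≈ -0.010870
S(o, Z) = 4 + 12*Z (S(o, Z) = 12*Z + 4 = 4 + 12*Z)
b(K, B) = -64*B (b(K, B) = -4*B*(4 + 12*1) = -4*B*(4 + 12) = -4*B*16 = -64*B)
(-9936 - 27104)*(b(137, F) - 35797) = (-9936 - 27104)*(-64*(-1/92) - 35797) = -37040*(16/23 - 35797) = -37040*(-823315/23) = 30495587600/23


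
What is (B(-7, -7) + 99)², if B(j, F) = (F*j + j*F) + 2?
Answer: 39601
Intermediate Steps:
B(j, F) = 2 + 2*F*j (B(j, F) = (F*j + F*j) + 2 = 2*F*j + 2 = 2 + 2*F*j)
(B(-7, -7) + 99)² = ((2 + 2*(-7)*(-7)) + 99)² = ((2 + 98) + 99)² = (100 + 99)² = 199² = 39601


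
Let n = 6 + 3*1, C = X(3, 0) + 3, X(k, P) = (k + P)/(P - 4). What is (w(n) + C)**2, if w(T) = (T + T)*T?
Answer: 431649/16 ≈ 26978.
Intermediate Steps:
X(k, P) = (P + k)/(-4 + P)
C = 9/4 (C = (0 + 3)/(-4 + 0) + 3 = 3/(-4) + 3 = -1/4*3 + 3 = -3/4 + 3 = 9/4 ≈ 2.2500)
n = 9 (n = 6 + 3 = 9)
w(T) = 2*T**2 (w(T) = (2*T)*T = 2*T**2)
(w(n) + C)**2 = (2*9**2 + 9/4)**2 = (2*81 + 9/4)**2 = (162 + 9/4)**2 = (657/4)**2 = 431649/16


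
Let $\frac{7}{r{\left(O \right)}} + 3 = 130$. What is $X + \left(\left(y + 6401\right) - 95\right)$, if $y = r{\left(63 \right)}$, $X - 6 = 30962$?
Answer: $\frac{4733805}{127} \approx 37274.0$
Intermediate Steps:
$X = 30968$ ($X = 6 + 30962 = 30968$)
$r{\left(O \right)} = \frac{7}{127}$ ($r{\left(O \right)} = \frac{7}{-3 + 130} = \frac{7}{127}$)
$y = \frac{7}{127} \approx 0.055118$
$X + \left(\left(y + 6401\right) - 95\right) = 30968 + \left(\left(\frac{7}{127} + 6401\right) - 95\right) = 30968 + \left(\frac{812934}{127} - 95\right) = 30968 + \frac{800869}{127} = \frac{4733805}{127}$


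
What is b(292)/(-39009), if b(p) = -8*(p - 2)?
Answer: 2320/39009 ≈ 0.059473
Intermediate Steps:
b(p) = 16 - 8*p (b(p) = -8*(-2 + p) = 16 - 8*p)
b(292)/(-39009) = (16 - 8*292)/(-39009) = (16 - 2336)*(-1/39009) = -2320*(-1/39009) = 2320/39009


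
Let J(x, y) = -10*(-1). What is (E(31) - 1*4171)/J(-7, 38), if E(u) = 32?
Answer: -4139/10 ≈ -413.90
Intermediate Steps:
J(x, y) = 10
(E(31) - 1*4171)/J(-7, 38) = (32 - 1*4171)/10 = (32 - 4171)*(⅒) = -4139*⅒ = -4139/10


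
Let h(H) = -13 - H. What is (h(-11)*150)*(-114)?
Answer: 34200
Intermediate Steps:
(h(-11)*150)*(-114) = ((-13 - 1*(-11))*150)*(-114) = ((-13 + 11)*150)*(-114) = -2*150*(-114) = -300*(-114) = 34200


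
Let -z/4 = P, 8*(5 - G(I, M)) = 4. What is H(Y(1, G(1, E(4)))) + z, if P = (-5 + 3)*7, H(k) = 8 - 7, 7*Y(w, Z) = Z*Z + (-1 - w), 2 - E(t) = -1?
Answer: 57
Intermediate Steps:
E(t) = 3 (E(t) = 2 - 1*(-1) = 2 + 1 = 3)
G(I, M) = 9/2 (G(I, M) = 5 - ⅛*4 = 5 - ½ = 9/2)
Y(w, Z) = -⅐ - w/7 + Z²/7 (Y(w, Z) = (Z*Z + (-1 - w))/7 = (Z² + (-1 - w))/7 = (-1 + Z² - w)/7 = -⅐ - w/7 + Z²/7)
H(k) = 1
P = -14 (P = -2*7 = -14)
z = 56 (z = -4*(-14) = 56)
H(Y(1, G(1, E(4)))) + z = 1 + 56 = 57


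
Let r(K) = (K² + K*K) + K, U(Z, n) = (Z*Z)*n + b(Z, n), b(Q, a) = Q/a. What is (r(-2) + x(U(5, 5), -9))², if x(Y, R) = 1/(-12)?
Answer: 5041/144 ≈ 35.007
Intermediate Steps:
U(Z, n) = Z/n + n*Z² (U(Z, n) = (Z*Z)*n + Z/n = Z²*n + Z/n = n*Z² + Z/n = Z/n + n*Z²)
r(K) = K + 2*K² (r(K) = (K² + K²) + K = 2*K² + K = K + 2*K²)
x(Y, R) = -1/12
(r(-2) + x(U(5, 5), -9))² = (-2*(1 + 2*(-2)) - 1/12)² = (-2*(1 - 4) - 1/12)² = (-2*(-3) - 1/12)² = (6 - 1/12)² = (71/12)² = 5041/144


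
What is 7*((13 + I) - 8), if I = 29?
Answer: 238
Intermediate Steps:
7*((13 + I) - 8) = 7*((13 + 29) - 8) = 7*(42 - 8) = 7*34 = 238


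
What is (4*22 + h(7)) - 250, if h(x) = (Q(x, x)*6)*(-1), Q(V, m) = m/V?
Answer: -168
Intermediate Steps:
h(x) = -6 (h(x) = ((x/x)*6)*(-1) = (1*6)*(-1) = 6*(-1) = -6)
(4*22 + h(7)) - 250 = (4*22 - 6) - 250 = (88 - 6) - 250 = 82 - 250 = -168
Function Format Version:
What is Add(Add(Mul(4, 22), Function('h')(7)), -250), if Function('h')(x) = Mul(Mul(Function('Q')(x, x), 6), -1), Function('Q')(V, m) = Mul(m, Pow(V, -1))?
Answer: -168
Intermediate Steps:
Function('h')(x) = -6 (Function('h')(x) = Mul(Mul(Mul(x, Pow(x, -1)), 6), -1) = Mul(Mul(1, 6), -1) = Mul(6, -1) = -6)
Add(Add(Mul(4, 22), Function('h')(7)), -250) = Add(Add(Mul(4, 22), -6), -250) = Add(Add(88, -6), -250) = Add(82, -250) = -168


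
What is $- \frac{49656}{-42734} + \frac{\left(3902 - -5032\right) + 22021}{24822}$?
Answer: $\frac{1277696101}{530371674} \approx 2.4091$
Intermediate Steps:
$- \frac{49656}{-42734} + \frac{\left(3902 - -5032\right) + 22021}{24822} = \left(-49656\right) \left(- \frac{1}{42734}\right) + \left(\left(3902 + 5032\right) + 22021\right) \frac{1}{24822} = \frac{24828}{21367} + \left(8934 + 22021\right) \frac{1}{24822} = \frac{24828}{21367} + 30955 \cdot \frac{1}{24822} = \frac{24828}{21367} + \frac{30955}{24822} = \frac{1277696101}{530371674}$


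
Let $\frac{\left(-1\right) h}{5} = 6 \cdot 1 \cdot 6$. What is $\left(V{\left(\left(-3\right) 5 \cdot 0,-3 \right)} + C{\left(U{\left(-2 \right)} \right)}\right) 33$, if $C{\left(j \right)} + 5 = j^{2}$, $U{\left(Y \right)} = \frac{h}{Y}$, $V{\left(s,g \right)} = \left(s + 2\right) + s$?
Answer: $267201$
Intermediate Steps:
$h = -180$ ($h = - 5 \cdot 6 \cdot 1 \cdot 6 = - 5 \cdot 6 \cdot 6 = \left(-5\right) 36 = -180$)
$V{\left(s,g \right)} = 2 + 2 s$ ($V{\left(s,g \right)} = \left(2 + s\right) + s = 2 + 2 s$)
$U{\left(Y \right)} = - \frac{180}{Y}$
$C{\left(j \right)} = -5 + j^{2}$
$\left(V{\left(\left(-3\right) 5 \cdot 0,-3 \right)} + C{\left(U{\left(-2 \right)} \right)}\right) 33 = \left(\left(2 + 2 \left(-3\right) 5 \cdot 0\right) - \left(5 - \left(- \frac{180}{-2}\right)^{2}\right)\right) 33 = \left(\left(2 + 2 \left(\left(-15\right) 0\right)\right) - \left(5 - \left(\left(-180\right) \left(- \frac{1}{2}\right)\right)^{2}\right)\right) 33 = \left(\left(2 + 2 \cdot 0\right) - \left(5 - 90^{2}\right)\right) 33 = \left(\left(2 + 0\right) + \left(-5 + 8100\right)\right) 33 = \left(2 + 8095\right) 33 = 8097 \cdot 33 = 267201$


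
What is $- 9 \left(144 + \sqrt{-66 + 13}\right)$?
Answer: $-1296 - 9 i \sqrt{53} \approx -1296.0 - 65.521 i$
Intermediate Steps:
$- 9 \left(144 + \sqrt{-66 + 13}\right) = - 9 \left(144 + \sqrt{-53}\right) = - 9 \left(144 + i \sqrt{53}\right) = -1296 - 9 i \sqrt{53}$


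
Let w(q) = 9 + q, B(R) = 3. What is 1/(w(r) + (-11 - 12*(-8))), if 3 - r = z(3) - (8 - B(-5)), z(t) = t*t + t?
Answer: 1/90 ≈ 0.011111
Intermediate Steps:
z(t) = t + t² (z(t) = t² + t = t + t²)
r = -4 (r = 3 - (3*(1 + 3) - (8 - 1*3)) = 3 - (3*4 - (8 - 3)) = 3 - (12 - 1*5) = 3 - (12 - 5) = 3 - 1*7 = 3 - 7 = -4)
1/(w(r) + (-11 - 12*(-8))) = 1/((9 - 4) + (-11 - 12*(-8))) = 1/(5 + (-11 + 96)) = 1/(5 + 85) = 1/90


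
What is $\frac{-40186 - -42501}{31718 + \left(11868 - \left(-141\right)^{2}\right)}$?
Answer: $\frac{463}{4741} \approx 0.097659$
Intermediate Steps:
$\frac{-40186 - -42501}{31718 + \left(11868 - \left(-141\right)^{2}\right)} = \frac{-40186 + 42501}{31718 + \left(11868 - 19881\right)} = \frac{2315}{31718 + \left(11868 - 19881\right)} = \frac{2315}{31718 - 8013} = \frac{2315}{23705} = 2315 \cdot \frac{1}{23705} = \frac{463}{4741}$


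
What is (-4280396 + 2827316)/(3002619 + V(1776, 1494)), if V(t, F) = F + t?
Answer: -484360/1001963 ≈ -0.48341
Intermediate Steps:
(-4280396 + 2827316)/(3002619 + V(1776, 1494)) = (-4280396 + 2827316)/(3002619 + (1494 + 1776)) = -1453080/(3002619 + 3270) = -1453080/3005889 = -1453080*1/3005889 = -484360/1001963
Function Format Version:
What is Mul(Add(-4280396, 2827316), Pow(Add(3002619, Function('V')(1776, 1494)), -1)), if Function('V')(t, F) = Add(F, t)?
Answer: Rational(-484360, 1001963) ≈ -0.48341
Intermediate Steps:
Mul(Add(-4280396, 2827316), Pow(Add(3002619, Function('V')(1776, 1494)), -1)) = Mul(Add(-4280396, 2827316), Pow(Add(3002619, Add(1494, 1776)), -1)) = Mul(-1453080, Pow(Add(3002619, 3270), -1)) = Mul(-1453080, Pow(3005889, -1)) = Mul(-1453080, Rational(1, 3005889)) = Rational(-484360, 1001963)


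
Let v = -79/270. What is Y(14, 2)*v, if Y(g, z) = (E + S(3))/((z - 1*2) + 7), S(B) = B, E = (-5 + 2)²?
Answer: -158/315 ≈ -0.50159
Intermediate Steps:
E = 9 (E = (-3)² = 9)
v = -79/270 (v = -79*1/270 = -79/270 ≈ -0.29259)
Y(g, z) = 12/(5 + z) (Y(g, z) = (9 + 3)/((z - 1*2) + 7) = 12/((z - 2) + 7) = 12/((-2 + z) + 7) = 12/(5 + z))
Y(14, 2)*v = (12/(5 + 2))*(-79/270) = (12/7)*(-79/270) = -158/315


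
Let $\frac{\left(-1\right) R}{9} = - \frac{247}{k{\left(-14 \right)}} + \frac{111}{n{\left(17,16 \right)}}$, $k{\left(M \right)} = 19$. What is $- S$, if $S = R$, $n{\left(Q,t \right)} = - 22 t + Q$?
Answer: $- \frac{40194}{335} \approx -119.98$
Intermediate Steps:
$n{\left(Q,t \right)} = Q - 22 t$
$R = \frac{40194}{335}$ ($R = - 9 \left(- \frac{247}{19} + \frac{111}{17 - 352}\right) = - 9 \left(\left(-247\right) \frac{1}{19} + \frac{111}{17 - 352}\right) = - 9 \left(-13 + \frac{111}{-335}\right) = - 9 \left(-13 + 111 \left(- \frac{1}{335}\right)\right) = - 9 \left(-13 - \frac{111}{335}\right) = \left(-9\right) \left(- \frac{4466}{335}\right) = \frac{40194}{335} \approx 119.98$)
$S = \frac{40194}{335} \approx 119.98$
$- S = \left(-1\right) \frac{40194}{335} = - \frac{40194}{335}$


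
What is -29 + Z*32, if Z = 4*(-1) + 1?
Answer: -125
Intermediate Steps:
Z = -3 (Z = -4 + 1 = -3)
-29 + Z*32 = -29 - 3*32 = -29 - 96 = -125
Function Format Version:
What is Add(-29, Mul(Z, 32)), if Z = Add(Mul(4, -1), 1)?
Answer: -125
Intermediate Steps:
Z = -3 (Z = Add(-4, 1) = -3)
Add(-29, Mul(Z, 32)) = Add(-29, Mul(-3, 32)) = Add(-29, -96) = -125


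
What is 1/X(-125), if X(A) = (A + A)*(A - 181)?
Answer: 1/76500 ≈ 1.3072e-5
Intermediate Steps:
X(A) = 2*A*(-181 + A) (X(A) = (2*A)*(-181 + A) = 2*A*(-181 + A))
1/X(-125) = 1/(2*(-125)*(-181 - 125)) = 1/(2*(-125)*(-306)) = 1/76500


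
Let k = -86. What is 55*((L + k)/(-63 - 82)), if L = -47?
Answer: 1463/29 ≈ 50.448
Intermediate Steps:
55*((L + k)/(-63 - 82)) = 55*((-47 - 86)/(-63 - 82)) = 55*(-133/(-145)) = 55*(-133*(-1/145)) = 55*(133/145) = 1463/29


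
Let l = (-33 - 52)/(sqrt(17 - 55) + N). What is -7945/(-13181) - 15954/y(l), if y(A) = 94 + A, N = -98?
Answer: -558769536349/3334446259 + 1356090*I*sqrt(38)/86769977 ≈ -167.57 + 0.096341*I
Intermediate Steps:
l = -85/(-98 + I*sqrt(38)) (l = (-33 - 52)/(sqrt(17 - 55) - 98) = -85/(sqrt(-38) - 98) = -85/(I*sqrt(38) - 98) = -85/(-98 + I*sqrt(38)) ≈ 0.86393 + 0.054343*I)
-7945/(-13181) - 15954/y(l) = -7945/(-13181) - 15954/(94 + (4165/4821 + 85*I*sqrt(38)/9642)) = -7945*(-1/13181) - 15954/(457339/4821 + 85*I*sqrt(38)/9642) = 1135/1883 - 15954/(457339/4821 + 85*I*sqrt(38)/9642)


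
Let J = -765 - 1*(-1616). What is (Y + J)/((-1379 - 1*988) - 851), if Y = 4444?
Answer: -5295/3218 ≈ -1.6454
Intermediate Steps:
J = 851 (J = -765 + 1616 = 851)
(Y + J)/((-1379 - 1*988) - 851) = (4444 + 851)/((-1379 - 1*988) - 851) = 5295/((-1379 - 988) - 851) = 5295/(-2367 - 851) = 5295/(-3218) = 5295*(-1/3218) = -5295/3218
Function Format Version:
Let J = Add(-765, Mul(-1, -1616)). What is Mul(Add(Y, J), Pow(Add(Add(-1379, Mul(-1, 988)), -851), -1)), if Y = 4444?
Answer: Rational(-5295, 3218) ≈ -1.6454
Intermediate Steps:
J = 851 (J = Add(-765, 1616) = 851)
Mul(Add(Y, J), Pow(Add(Add(-1379, Mul(-1, 988)), -851), -1)) = Mul(Add(4444, 851), Pow(Add(Add(-1379, Mul(-1, 988)), -851), -1)) = Mul(5295, Pow(Add(Add(-1379, -988), -851), -1)) = Mul(5295, Pow(Add(-2367, -851), -1)) = Mul(5295, Pow(-3218, -1)) = Mul(5295, Rational(-1, 3218)) = Rational(-5295, 3218)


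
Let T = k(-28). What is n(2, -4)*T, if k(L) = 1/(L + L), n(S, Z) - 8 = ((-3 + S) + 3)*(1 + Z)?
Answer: -1/28 ≈ -0.035714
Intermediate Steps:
n(S, Z) = 8 + S*(1 + Z) (n(S, Z) = 8 + ((-3 + S) + 3)*(1 + Z) = 8 + S*(1 + Z))
k(L) = 1/(2*L)
T = -1/56 (T = (½)/(-28) = (½)*(-1/28) = -1/56 ≈ -0.017857)
n(2, -4)*T = (8 + 2 + 2*(-4))*(-1/56) = (8 + 2 - 8)*(-1/56) = 2*(-1/56) = -1/28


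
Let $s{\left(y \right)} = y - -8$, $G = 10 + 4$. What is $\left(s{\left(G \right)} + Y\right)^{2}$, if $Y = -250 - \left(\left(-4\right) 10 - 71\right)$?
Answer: $13689$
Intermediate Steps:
$G = 14$
$Y = -139$ ($Y = -250 - \left(-40 - 71\right) = -250 - -111 = -250 + 111 = -139$)
$s{\left(y \right)} = 8 + y$ ($s{\left(y \right)} = y + 8 = 8 + y$)
$\left(s{\left(G \right)} + Y\right)^{2} = \left(\left(8 + 14\right) - 139\right)^{2} = \left(22 - 139\right)^{2} = \left(-117\right)^{2} = 13689$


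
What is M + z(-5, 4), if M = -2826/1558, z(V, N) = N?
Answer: 1703/779 ≈ 2.1861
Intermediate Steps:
M = -1413/779 (M = -2826*1/1558 = -1413/779 ≈ -1.8139)
M + z(-5, 4) = -1413/779 + 4 = 1703/779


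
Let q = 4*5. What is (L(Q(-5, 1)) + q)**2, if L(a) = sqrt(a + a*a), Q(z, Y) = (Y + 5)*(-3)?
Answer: 706 + 120*sqrt(34) ≈ 1405.7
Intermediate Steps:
Q(z, Y) = -15 - 3*Y (Q(z, Y) = (5 + Y)*(-3) = -15 - 3*Y)
q = 20
L(a) = sqrt(a + a**2)
(L(Q(-5, 1)) + q)**2 = (sqrt((-15 - 3*1)*(1 + (-15 - 3*1))) + 20)**2 = (sqrt((-15 - 3)*(1 + (-15 - 3))) + 20)**2 = (sqrt(-18*(1 - 18)) + 20)**2 = (sqrt(-18*(-17)) + 20)**2 = (sqrt(306) + 20)**2 = (3*sqrt(34) + 20)**2 = (20 + 3*sqrt(34))**2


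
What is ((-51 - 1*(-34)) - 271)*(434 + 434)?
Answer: -249984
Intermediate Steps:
((-51 - 1*(-34)) - 271)*(434 + 434) = ((-51 + 34) - 271)*868 = (-17 - 271)*868 = -288*868 = -249984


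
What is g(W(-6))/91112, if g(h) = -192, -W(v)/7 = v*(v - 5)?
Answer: -24/11389 ≈ -0.0021073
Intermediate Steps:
W(v) = -7*v*(-5 + v) (W(v) = -7*v*(v - 5) = -7*v*(-5 + v))
g(W(-6))/91112 = -192/91112 = -192*1/91112 = -24/11389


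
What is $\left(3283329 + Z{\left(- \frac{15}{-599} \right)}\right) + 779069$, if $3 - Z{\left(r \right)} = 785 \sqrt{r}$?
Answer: $4062401 - \frac{785 \sqrt{8985}}{599} \approx 4.0623 \cdot 10^{6}$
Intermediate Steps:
$Z{\left(r \right)} = 3 - 785 \sqrt{r}$
$\left(3283329 + Z{\left(- \frac{15}{-599} \right)}\right) + 779069 = \left(3283329 + \left(3 - 785 \sqrt{- \frac{15}{-599}}\right)\right) + 779069 = \left(3283329 + \left(3 - 785 \sqrt{\left(-15\right) \left(- \frac{1}{599}\right)}\right)\right) + 779069 = \left(3283329 + \left(3 - 785 \sqrt{\frac{15}{599}}\right)\right) + 779069 = \left(3283329 + \left(3 - 785 \frac{\sqrt{8985}}{599}\right)\right) + 779069 = \left(3283329 + \left(3 - \frac{785 \sqrt{8985}}{599}\right)\right) + 779069 = \left(3283332 - \frac{785 \sqrt{8985}}{599}\right) + 779069 = 4062401 - \frac{785 \sqrt{8985}}{599}$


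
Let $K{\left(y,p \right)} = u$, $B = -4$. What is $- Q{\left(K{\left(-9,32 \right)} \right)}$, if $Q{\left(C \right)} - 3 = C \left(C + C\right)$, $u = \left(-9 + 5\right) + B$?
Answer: $-131$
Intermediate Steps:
$u = -8$ ($u = \left(-9 + 5\right) - 4 = -4 - 4 = -8$)
$K{\left(y,p \right)} = -8$
$Q{\left(C \right)} = 3 + 2 C^{2}$ ($Q{\left(C \right)} = 3 + C \left(C + C\right) = 3 + C 2 C = 3 + 2 C^{2}$)
$- Q{\left(K{\left(-9,32 \right)} \right)} = - (3 + 2 \left(-8\right)^{2}) = - (3 + 2 \cdot 64) = - (3 + 128) = \left(-1\right) 131 = -131$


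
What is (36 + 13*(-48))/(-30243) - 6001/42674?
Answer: -52131977/430196594 ≈ -0.12118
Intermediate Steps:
(36 + 13*(-48))/(-30243) - 6001/42674 = (36 - 624)*(-1/30243) - 6001*1/42674 = -588*(-1/30243) - 6001/42674 = 196/10081 - 6001/42674 = -52131977/430196594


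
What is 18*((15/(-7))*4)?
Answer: -1080/7 ≈ -154.29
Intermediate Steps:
18*((15/(-7))*4) = 18*((15*(-⅐))*4) = 18*(-15/7*4) = 18*(-60/7) = -1080/7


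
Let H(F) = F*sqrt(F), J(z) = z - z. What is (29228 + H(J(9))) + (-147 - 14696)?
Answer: 14385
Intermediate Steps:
J(z) = 0
H(F) = F**(3/2)
(29228 + H(J(9))) + (-147 - 14696) = (29228 + 0**(3/2)) + (-147 - 14696) = (29228 + 0) - 14843 = 29228 - 14843 = 14385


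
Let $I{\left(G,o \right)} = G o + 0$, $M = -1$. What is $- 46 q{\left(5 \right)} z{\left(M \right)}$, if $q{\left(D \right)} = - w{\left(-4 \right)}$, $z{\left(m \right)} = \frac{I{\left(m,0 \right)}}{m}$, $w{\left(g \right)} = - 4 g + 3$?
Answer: $0$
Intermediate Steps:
$w{\left(g \right)} = 3 - 4 g$
$I{\left(G,o \right)} = G o$
$z{\left(m \right)} = 0$ ($z{\left(m \right)} = \frac{m 0}{m} = \frac{0}{m} = 0$)
$q{\left(D \right)} = -19$ ($q{\left(D \right)} = - (3 - -16) = - (3 + 16) = \left(-1\right) 19 = -19$)
$- 46 q{\left(5 \right)} z{\left(M \right)} = \left(-46\right) \left(-19\right) 0 = 874 \cdot 0 = 0$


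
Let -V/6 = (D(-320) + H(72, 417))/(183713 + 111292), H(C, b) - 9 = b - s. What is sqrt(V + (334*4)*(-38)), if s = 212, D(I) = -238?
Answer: 8*I*sqrt(7670546743730)/98335 ≈ 225.32*I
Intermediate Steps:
H(C, b) = -203 + b (H(C, b) = 9 + (b - 1*212) = 9 + (b - 212) = 9 + (-212 + b) = -203 + b)
V = 48/98335 (V = -6*(-238 + (-203 + 417))/(183713 + 111292) = -6*(-238 + 214)/295005 = -(-144)/295005 = -6*(-8/98335) = 48/98335 ≈ 0.00048813)
sqrt(V + (334*4)*(-38)) = sqrt(48/98335 + (334*4)*(-38)) = sqrt(48/98335 + 1336*(-38)) = sqrt(48/98335 - 50768) = sqrt(-4992271232/98335) = 8*I*sqrt(7670546743730)/98335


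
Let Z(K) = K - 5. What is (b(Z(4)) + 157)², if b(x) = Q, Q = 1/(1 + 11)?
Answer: 3553225/144 ≈ 24675.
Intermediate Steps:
Q = 1/12 ≈ 0.083333
Z(K) = -5 + K
b(x) = 1/12
(b(Z(4)) + 157)² = (1/12 + 157)² = (1885/12)² = 3553225/144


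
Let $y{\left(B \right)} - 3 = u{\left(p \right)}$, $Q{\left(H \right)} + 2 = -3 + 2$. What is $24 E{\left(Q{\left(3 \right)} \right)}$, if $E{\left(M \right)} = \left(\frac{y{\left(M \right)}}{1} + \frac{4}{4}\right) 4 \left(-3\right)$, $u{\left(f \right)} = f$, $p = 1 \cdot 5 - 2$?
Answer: $-2016$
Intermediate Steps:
$p = 3$ ($p = 5 - 2 = 3$)
$Q{\left(H \right)} = -3$ ($Q{\left(H \right)} = -2 + \left(-3 + 2\right) = -2 - 1 = -3$)
$y{\left(B \right)} = 6$ ($y{\left(B \right)} = 3 + 3 = 6$)
$E{\left(M \right)} = -84$ ($E{\left(M \right)} = \left(\frac{6}{1} + \frac{4}{4}\right) 4 \left(-3\right) = \left(6 \cdot 1 + 4 \cdot \frac{1}{4}\right) 4 \left(-3\right) = \left(6 + 1\right) 4 \left(-3\right) = 7 \cdot 4 \left(-3\right) = 28 \left(-3\right) = -84$)
$24 E{\left(Q{\left(3 \right)} \right)} = 24 \left(-84\right) = -2016$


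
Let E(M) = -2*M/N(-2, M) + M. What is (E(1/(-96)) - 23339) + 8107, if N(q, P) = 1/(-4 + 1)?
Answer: -1462279/96 ≈ -15232.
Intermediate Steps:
N(q, P) = -⅓ (N(q, P) = 1/(-3) = -⅓)
E(M) = 7*M (E(M) = -2*M/(-⅓) + M = -2*M*(-3) + M = -(-6)*M + M = 6*M + M = 7*M)
(E(1/(-96)) - 23339) + 8107 = (7/(-96) - 23339) + 8107 = (7*(-1/96) - 23339) + 8107 = (-7/96 - 23339) + 8107 = -2240551/96 + 8107 = -1462279/96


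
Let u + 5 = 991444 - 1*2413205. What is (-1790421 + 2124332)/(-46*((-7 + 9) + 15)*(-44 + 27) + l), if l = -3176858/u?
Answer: 237371653413/9452067031 ≈ 25.113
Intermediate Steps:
u = -1421766 (u = -5 + (991444 - 1*2413205) = -5 + (991444 - 2413205) = -5 - 1421761 = -1421766)
l = 1588429/710883 (l = -3176858/(-1421766) = -3176858*(-1/1421766) = 1588429/710883 ≈ 2.2344)
(-1790421 + 2124332)/(-46*((-7 + 9) + 15)*(-44 + 27) + l) = (-1790421 + 2124332)/(-46*((-7 + 9) + 15)*(-44 + 27) + 1588429/710883) = 333911/(-46*(2 + 15)*(-17) + 1588429/710883) = 333911/(-782*(-17) + 1588429/710883) = 333911/(-46*(-289) + 1588429/710883) = 333911/(13294 + 1588429/710883) = 333911/(9452067031/710883) = 333911*(710883/9452067031) = 237371653413/9452067031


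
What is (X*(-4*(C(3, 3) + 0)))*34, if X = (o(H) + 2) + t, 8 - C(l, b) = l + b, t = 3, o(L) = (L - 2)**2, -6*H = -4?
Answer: -16592/9 ≈ -1843.6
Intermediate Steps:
H = 2/3 (H = -1/6*(-4) = 2/3 ≈ 0.66667)
o(L) = (-2 + L)**2
C(l, b) = 8 - b - l (C(l, b) = 8 - (l + b) = 8 - (b + l) = 8 + (-b - l) = 8 - b - l)
X = 61/9 (X = ((-2 + 2/3)**2 + 2) + 3 = ((-4/3)**2 + 2) + 3 = (16/9 + 2) + 3 = 34/9 + 3 = 61/9 ≈ 6.7778)
(X*(-4*(C(3, 3) + 0)))*34 = (61*(-4*((8 - 1*3 - 1*3) + 0))/9)*34 = (61*(-4*((8 - 3 - 3) + 0))/9)*34 = (61*(-4*(2 + 0))/9)*34 = (61*(-4*2)/9)*34 = ((61/9)*(-8))*34 = -488/9*34 = -16592/9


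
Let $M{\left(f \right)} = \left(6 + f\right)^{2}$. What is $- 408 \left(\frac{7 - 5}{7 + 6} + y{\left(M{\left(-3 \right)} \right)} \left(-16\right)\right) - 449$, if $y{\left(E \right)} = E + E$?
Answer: $\frac{1520899}{13} \approx 1.1699 \cdot 10^{5}$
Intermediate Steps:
$y{\left(E \right)} = 2 E$
$- 408 \left(\frac{7 - 5}{7 + 6} + y{\left(M{\left(-3 \right)} \right)} \left(-16\right)\right) - 449 = - 408 \left(\frac{7 - 5}{7 + 6} + 2 \left(6 - 3\right)^{2} \left(-16\right)\right) - 449 = - 408 \left(\frac{2}{13} + 2 \cdot 3^{2} \left(-16\right)\right) - 449 = - 408 \left(2 \cdot \frac{1}{13} + 2 \cdot 9 \left(-16\right)\right) - 449 = - 408 \left(\frac{2}{13} + 18 \left(-16\right)\right) - 449 = - 408 \left(\frac{2}{13} - 288\right) - 449 = \left(-408\right) \left(- \frac{3742}{13}\right) - 449 = \frac{1526736}{13} - 449 = \frac{1520899}{13}$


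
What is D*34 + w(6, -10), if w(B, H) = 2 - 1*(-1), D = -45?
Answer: -1527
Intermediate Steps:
w(B, H) = 3 (w(B, H) = 2 + 1 = 3)
D*34 + w(6, -10) = -45*34 + 3 = -1530 + 3 = -1527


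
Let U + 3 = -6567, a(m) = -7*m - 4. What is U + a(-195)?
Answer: -5209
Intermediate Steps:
a(m) = -4 - 7*m
U = -6570 (U = -3 - 6567 = -6570)
U + a(-195) = -6570 + (-4 - 7*(-195)) = -6570 + (-4 + 1365) = -6570 + 1361 = -5209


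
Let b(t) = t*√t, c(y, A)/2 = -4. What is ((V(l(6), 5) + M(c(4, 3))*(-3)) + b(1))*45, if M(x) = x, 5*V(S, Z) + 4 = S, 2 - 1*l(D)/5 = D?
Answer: 909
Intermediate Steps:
c(y, A) = -8 (c(y, A) = 2*(-4) = -8)
l(D) = 10 - 5*D
b(t) = t^(3/2)
V(S, Z) = -⅘ + S/5
((V(l(6), 5) + M(c(4, 3))*(-3)) + b(1))*45 = (((-⅘ + (10 - 5*6)/5) - 8*(-3)) + 1^(3/2))*45 = (((-⅘ + (10 - 30)/5) + 24) + 1)*45 = (((-⅘ + (⅕)*(-20)) + 24) + 1)*45 = (((-⅘ - 4) + 24) + 1)*45 = ((-24/5 + 24) + 1)*45 = (96/5 + 1)*45 = (101/5)*45 = 909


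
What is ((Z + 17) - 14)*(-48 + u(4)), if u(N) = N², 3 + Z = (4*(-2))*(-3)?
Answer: -768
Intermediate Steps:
Z = 21 (Z = -3 + (4*(-2))*(-3) = -3 - 8*(-3) = -3 + 24 = 21)
((Z + 17) - 14)*(-48 + u(4)) = ((21 + 17) - 14)*(-48 + 4²) = (38 - 14)*(-48 + 16) = 24*(-32) = -768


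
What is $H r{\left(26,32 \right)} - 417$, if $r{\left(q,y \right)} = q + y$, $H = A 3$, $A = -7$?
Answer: $-1635$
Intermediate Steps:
$H = -21$ ($H = \left(-7\right) 3 = -21$)
$H r{\left(26,32 \right)} - 417 = - 21 \left(26 + 32\right) - 417 = \left(-21\right) 58 - 417 = -1218 - 417 = -1635$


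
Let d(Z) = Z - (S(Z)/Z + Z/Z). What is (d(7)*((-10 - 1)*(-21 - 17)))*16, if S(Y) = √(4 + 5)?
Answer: 260832/7 ≈ 37262.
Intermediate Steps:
S(Y) = 3 (S(Y) = √9 = 3)
d(Z) = -1 + Z - 3/Z (d(Z) = Z - (3/Z + Z/Z) = Z - (3/Z + 1) = Z - (1 + 3/Z) = Z + (-1 - 3/Z) = -1 + Z - 3/Z)
(d(7)*((-10 - 1)*(-21 - 17)))*16 = ((-1 + 7 - 3/7)*((-10 - 1)*(-21 - 17)))*16 = ((-1 + 7 - 3*⅐)*(-11*(-38)))*16 = ((-1 + 7 - 3/7)*418)*16 = ((39/7)*418)*16 = (16302/7)*16 = 260832/7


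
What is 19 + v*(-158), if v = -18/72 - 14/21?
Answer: 983/6 ≈ 163.83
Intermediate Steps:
v = -11/12 (v = -18*1/72 - 14*1/21 = -¼ - ⅔ = -11/12 ≈ -0.91667)
19 + v*(-158) = 19 - 11/12*(-158) = 19 + 869/6 = 983/6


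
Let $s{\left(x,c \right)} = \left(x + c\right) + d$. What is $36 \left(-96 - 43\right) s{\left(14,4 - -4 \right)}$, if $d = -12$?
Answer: $-50040$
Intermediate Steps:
$s{\left(x,c \right)} = -12 + c + x$ ($s{\left(x,c \right)} = \left(x + c\right) - 12 = \left(c + x\right) - 12 = -12 + c + x$)
$36 \left(-96 - 43\right) s{\left(14,4 - -4 \right)} = 36 \left(-96 - 43\right) \left(-12 + \left(4 - -4\right) + 14\right) = 36 \left(-96 - 43\right) \left(-12 + \left(4 + 4\right) + 14\right) = 36 \left(-139\right) \left(-12 + 8 + 14\right) = \left(-5004\right) 10 = -50040$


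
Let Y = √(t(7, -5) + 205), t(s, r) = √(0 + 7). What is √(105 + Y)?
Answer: √(105 + √(205 + √7)) ≈ 10.927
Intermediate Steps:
t(s, r) = √7
Y = √(205 + √7) (Y = √(√7 + 205) = √(205 + √7) ≈ 14.410)
√(105 + Y) = √(105 + √(205 + √7))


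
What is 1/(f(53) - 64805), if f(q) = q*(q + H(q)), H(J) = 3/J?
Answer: -1/61993 ≈ -1.6131e-5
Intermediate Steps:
f(q) = q*(q + 3/q)
1/(f(53) - 64805) = 1/((3 + 53²) - 64805) = 1/((3 + 2809) - 64805) = 1/(2812 - 64805) = 1/(-61993) = -1/61993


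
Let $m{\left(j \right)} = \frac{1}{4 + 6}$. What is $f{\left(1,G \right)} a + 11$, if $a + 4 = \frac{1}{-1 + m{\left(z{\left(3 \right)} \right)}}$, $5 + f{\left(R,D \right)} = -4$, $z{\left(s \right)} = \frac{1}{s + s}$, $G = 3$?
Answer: $57$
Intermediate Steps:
$z{\left(s \right)} = \frac{1}{2 s}$
$f{\left(R,D \right)} = -9$ ($f{\left(R,D \right)} = -5 - 4 = -9$)
$m{\left(j \right)} = \frac{1}{10}$
$a = - \frac{46}{9}$ ($a = -4 + \frac{1}{-1 + \frac{1}{10}} = -4 + \frac{1}{- \frac{9}{10}} = -4 - \frac{10}{9} = - \frac{46}{9} \approx -5.1111$)
$f{\left(1,G \right)} a + 11 = \left(-9\right) \left(- \frac{46}{9}\right) + 11 = 46 + 11 = 57$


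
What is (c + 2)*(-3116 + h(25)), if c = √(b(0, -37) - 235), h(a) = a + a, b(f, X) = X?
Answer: -6132 - 12264*I*√17 ≈ -6132.0 - 50566.0*I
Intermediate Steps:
h(a) = 2*a
c = 4*I*√17 (c = √(-37 - 235) = √(-272) = 4*I*√17 ≈ 16.492*I)
(c + 2)*(-3116 + h(25)) = (4*I*√17 + 2)*(-3116 + 2*25) = (2 + 4*I*√17)*(-3116 + 50) = (2 + 4*I*√17)*(-3066) = -6132 - 12264*I*√17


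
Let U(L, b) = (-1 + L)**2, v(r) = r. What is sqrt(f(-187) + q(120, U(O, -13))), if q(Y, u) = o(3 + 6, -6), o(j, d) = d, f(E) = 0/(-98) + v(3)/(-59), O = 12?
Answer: I*sqrt(21063)/59 ≈ 2.4598*I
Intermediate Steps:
f(E) = -3/59 (f(E) = 0/(-98) + 3/(-59) = 0*(-1/98) + 3*(-1/59) = 0 - 3/59 = -3/59)
q(Y, u) = -6
sqrt(f(-187) + q(120, U(O, -13))) = sqrt(-3/59 - 6) = sqrt(-357/59) = I*sqrt(21063)/59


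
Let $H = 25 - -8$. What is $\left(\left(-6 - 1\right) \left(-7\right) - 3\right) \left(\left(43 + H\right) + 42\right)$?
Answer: $5428$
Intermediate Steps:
$H = 33$ ($H = 25 + 8 = 33$)
$\left(\left(-6 - 1\right) \left(-7\right) - 3\right) \left(\left(43 + H\right) + 42\right) = \left(\left(-6 - 1\right) \left(-7\right) - 3\right) \left(\left(43 + 33\right) + 42\right) = \left(\left(-7\right) \left(-7\right) - 3\right) \left(76 + 42\right) = \left(49 - 3\right) 118 = 46 \cdot 118 = 5428$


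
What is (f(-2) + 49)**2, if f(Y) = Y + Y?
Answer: 2025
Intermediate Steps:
f(Y) = 2*Y
(f(-2) + 49)**2 = (2*(-2) + 49)**2 = (-4 + 49)**2 = 45**2 = 2025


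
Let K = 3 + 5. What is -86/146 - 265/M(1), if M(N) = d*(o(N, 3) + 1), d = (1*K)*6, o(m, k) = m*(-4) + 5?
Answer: -23473/7008 ≈ -3.3495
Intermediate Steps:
K = 8
o(m, k) = 5 - 4*m (o(m, k) = -4*m + 5 = 5 - 4*m)
d = 48 (d = (1*8)*6 = 8*6 = 48)
M(N) = 288 - 192*N (M(N) = 48*((5 - 4*N) + 1) = 48*(6 - 4*N) = 288 - 192*N)
-86/146 - 265/M(1) = -86/146 - 265/(288 - 192*1) = -86*1/146 - 265/(288 - 192) = -43/73 - 265/96 = -23473/7008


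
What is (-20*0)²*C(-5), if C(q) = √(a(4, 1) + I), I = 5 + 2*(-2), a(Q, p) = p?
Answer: 0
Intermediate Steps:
I = 1 (I = 5 - 4 = 1)
C(q) = √2 (C(q) = √(1 + 1) = √2)
(-20*0)²*C(-5) = (-20*0)²*√2 = 0²*√2 = 0*√2 = 0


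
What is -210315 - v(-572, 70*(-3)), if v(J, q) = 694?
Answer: -211009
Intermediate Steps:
-210315 - v(-572, 70*(-3)) = -210315 - 1*694 = -210315 - 694 = -211009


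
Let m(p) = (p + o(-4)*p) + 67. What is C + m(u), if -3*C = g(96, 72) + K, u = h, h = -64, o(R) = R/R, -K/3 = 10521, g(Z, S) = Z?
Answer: 10428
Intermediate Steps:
K = -31563 (K = -3*10521 = -31563)
o(R) = 1
u = -64
m(p) = 67 + 2*p (m(p) = (p + 1*p) + 67 = (p + p) + 67 = 2*p + 67 = 67 + 2*p)
C = 10489 (C = -(96 - 31563)/3 = -1/3*(-31467) = 10489)
C + m(u) = 10489 + (67 + 2*(-64)) = 10489 + (67 - 128) = 10489 - 61 = 10428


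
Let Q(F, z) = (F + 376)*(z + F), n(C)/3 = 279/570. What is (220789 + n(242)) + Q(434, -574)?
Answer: 20404189/190 ≈ 1.0739e+5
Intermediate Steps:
n(C) = 279/190 (n(C) = 3*(279/570) = 3*(279*(1/570)) = 3*(93/190) = 279/190)
Q(F, z) = (376 + F)*(F + z)
(220789 + n(242)) + Q(434, -574) = (220789 + 279/190) + (434**2 + 376*434 + 376*(-574) + 434*(-574)) = 41950189/190 + (188356 + 163184 - 215824 - 249116) = 41950189/190 - 113400 = 20404189/190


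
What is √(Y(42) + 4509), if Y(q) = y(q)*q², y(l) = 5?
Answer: 3*√1481 ≈ 115.45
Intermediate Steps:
Y(q) = 5*q²
√(Y(42) + 4509) = √(5*42² + 4509) = √(5*1764 + 4509) = √(8820 + 4509) = √13329 = 3*√1481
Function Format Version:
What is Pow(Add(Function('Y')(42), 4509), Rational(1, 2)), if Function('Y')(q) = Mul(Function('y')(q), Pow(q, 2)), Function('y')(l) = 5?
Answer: Mul(3, Pow(1481, Rational(1, 2))) ≈ 115.45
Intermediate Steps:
Function('Y')(q) = Mul(5, Pow(q, 2))
Pow(Add(Function('Y')(42), 4509), Rational(1, 2)) = Pow(Add(Mul(5, Pow(42, 2)), 4509), Rational(1, 2)) = Pow(Add(Mul(5, 1764), 4509), Rational(1, 2)) = Pow(Add(8820, 4509), Rational(1, 2)) = Pow(13329, Rational(1, 2)) = Mul(3, Pow(1481, Rational(1, 2)))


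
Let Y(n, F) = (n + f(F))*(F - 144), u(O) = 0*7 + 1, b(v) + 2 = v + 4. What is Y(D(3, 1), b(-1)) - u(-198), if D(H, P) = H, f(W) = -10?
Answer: 1000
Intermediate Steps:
b(v) = 2 + v (b(v) = -2 + (v + 4) = -2 + (4 + v) = 2 + v)
u(O) = 1 (u(O) = 0 + 1 = 1)
Y(n, F) = (-144 + F)*(-10 + n) (Y(n, F) = (n - 10)*(F - 144) = (-10 + n)*(-144 + F) = (-144 + F)*(-10 + n))
Y(D(3, 1), b(-1)) - u(-198) = (1440 - 144*3 - 10*(2 - 1) + (2 - 1)*3) - 1*1 = (1440 - 432 - 10*1 + 1*3) - 1 = (1440 - 432 - 10 + 3) - 1 = 1001 - 1 = 1000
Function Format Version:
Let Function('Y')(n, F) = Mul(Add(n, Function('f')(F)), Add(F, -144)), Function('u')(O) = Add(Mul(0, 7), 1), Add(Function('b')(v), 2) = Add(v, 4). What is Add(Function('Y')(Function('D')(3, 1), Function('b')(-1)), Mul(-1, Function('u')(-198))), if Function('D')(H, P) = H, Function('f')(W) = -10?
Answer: 1000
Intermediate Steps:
Function('b')(v) = Add(2, v) (Function('b')(v) = Add(-2, Add(v, 4)) = Add(-2, Add(4, v)) = Add(2, v))
Function('u')(O) = 1 (Function('u')(O) = Add(0, 1) = 1)
Function('Y')(n, F) = Mul(Add(-144, F), Add(-10, n)) (Function('Y')(n, F) = Mul(Add(n, -10), Add(F, -144)) = Mul(Add(-10, n), Add(-144, F)) = Mul(Add(-144, F), Add(-10, n)))
Add(Function('Y')(Function('D')(3, 1), Function('b')(-1)), Mul(-1, Function('u')(-198))) = Add(Add(1440, Mul(-144, 3), Mul(-10, Add(2, -1)), Mul(Add(2, -1), 3)), Mul(-1, 1)) = Add(Add(1440, -432, Mul(-10, 1), Mul(1, 3)), -1) = Add(Add(1440, -432, -10, 3), -1) = Add(1001, -1) = 1000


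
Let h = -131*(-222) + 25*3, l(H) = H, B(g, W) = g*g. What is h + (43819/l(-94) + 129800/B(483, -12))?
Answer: 629178403571/21929166 ≈ 28691.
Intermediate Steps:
B(g, W) = g²
h = 29157 (h = 29082 + 75 = 29157)
h + (43819/l(-94) + 129800/B(483, -12)) = 29157 + (43819/(-94) + 129800/(483²)) = 29157 + (43819*(-1/94) + 129800/233289) = 29157 + (-43819/94 + 129800*(1/233289)) = 29157 + (-43819/94 + 129800/233289) = 29157 - 10210289491/21929166 = 629178403571/21929166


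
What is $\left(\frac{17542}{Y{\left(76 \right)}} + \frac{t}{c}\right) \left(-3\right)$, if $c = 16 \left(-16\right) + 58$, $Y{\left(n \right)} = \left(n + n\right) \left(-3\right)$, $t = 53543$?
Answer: $\frac{2324077}{2508} \approx 926.67$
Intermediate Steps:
$Y{\left(n \right)} = - 6 n$ ($Y{\left(n \right)} = 2 n \left(-3\right) = - 6 n$)
$c = -198$ ($c = -256 + 58 = -198$)
$\left(\frac{17542}{Y{\left(76 \right)}} + \frac{t}{c}\right) \left(-3\right) = \left(\frac{17542}{\left(-6\right) 76} + \frac{53543}{-198}\right) \left(-3\right) = \left(\frac{17542}{-456} + 53543 \left(- \frac{1}{198}\right)\right) \left(-3\right) = \left(17542 \left(- \frac{1}{456}\right) - \frac{53543}{198}\right) \left(-3\right) = \left(- \frac{8771}{228} - \frac{53543}{198}\right) \left(-3\right) = \left(- \frac{2324077}{7524}\right) \left(-3\right) = \frac{2324077}{2508}$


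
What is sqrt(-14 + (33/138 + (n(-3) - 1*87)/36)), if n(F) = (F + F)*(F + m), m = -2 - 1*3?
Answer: I*sqrt(282693)/138 ≈ 3.8528*I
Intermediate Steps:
m = -5 (m = -2 - 3 = -5)
n(F) = 2*F*(-5 + F) (n(F) = (F + F)*(F - 5) = (2*F)*(-5 + F) = 2*F*(-5 + F))
sqrt(-14 + (33/138 + (n(-3) - 1*87)/36)) = sqrt(-14 + (33/138 + (2*(-3)*(-5 - 3) - 1*87)/36)) = sqrt(-14 + (33*(1/138) + (2*(-3)*(-8) - 87)*(1/36))) = sqrt(-14 + (11/46 + (48 - 87)*(1/36))) = sqrt(-14 + (11/46 - 39*1/36)) = sqrt(-14 + (11/46 - 13/12)) = sqrt(-14 - 233/276) = sqrt(-4097/276) = I*sqrt(282693)/138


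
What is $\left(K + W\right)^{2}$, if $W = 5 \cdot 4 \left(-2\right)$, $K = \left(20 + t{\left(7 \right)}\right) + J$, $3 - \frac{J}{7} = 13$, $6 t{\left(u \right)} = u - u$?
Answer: $8100$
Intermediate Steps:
$t{\left(u \right)} = 0$ ($t{\left(u \right)} = \frac{u - u}{6} = \frac{1}{6} \cdot 0 = 0$)
$J = -70$ ($J = 21 - 91 = -70$)
$K = -50$ ($K = \left(20 + 0\right) - 70 = 20 - 70 = -50$)
$W = -40$ ($W = 20 \left(-2\right) = -40$)
$\left(K + W\right)^{2} = \left(-50 - 40\right)^{2} = \left(-90\right)^{2} = 8100$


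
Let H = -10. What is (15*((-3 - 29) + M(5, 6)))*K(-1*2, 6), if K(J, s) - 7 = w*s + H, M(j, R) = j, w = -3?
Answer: 8505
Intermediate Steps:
K(J, s) = -3 - 3*s (K(J, s) = 7 + (-3*s - 10) = 7 + (-10 - 3*s) = -3 - 3*s)
(15*((-3 - 29) + M(5, 6)))*K(-1*2, 6) = (15*((-3 - 29) + 5))*(-3 - 3*6) = (15*(-32 + 5))*(-3 - 18) = (15*(-27))*(-21) = -405*(-21) = 8505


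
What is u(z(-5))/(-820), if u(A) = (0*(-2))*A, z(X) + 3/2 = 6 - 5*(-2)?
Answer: 0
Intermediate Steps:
z(X) = 29/2 (z(X) = -3/2 + (6 - 5*(-2)) = -3/2 + (6 + 10) = -3/2 + 16 = 29/2)
u(A) = 0 (u(A) = 0*A = 0)
u(z(-5))/(-820) = 0/(-820) = 0*(-1/820) = 0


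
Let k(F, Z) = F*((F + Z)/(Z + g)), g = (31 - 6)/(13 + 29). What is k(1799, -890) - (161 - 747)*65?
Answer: 1354169728/37355 ≈ 36251.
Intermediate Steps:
g = 25/42 ≈ 0.59524
k(F, Z) = F*(F + Z)/(25/42 + Z) (k(F, Z) = F*((F + Z)/(Z + 25/42)) = F*((F + Z)/(25/42 + Z)) = F*(F + Z)/(25/42 + Z))
k(1799, -890) - (161 - 747)*65 = 42*1799*(1799 - 890)/(25 + 42*(-890)) - (161 - 747)*65 = 42*1799*909/(25 - 37380) - (-586)*65 = 42*1799*909/(-37355) - 1*(-38090) = 42*1799*(-1/37355)*909 + 38090 = -68682222/37355 + 38090 = 1354169728/37355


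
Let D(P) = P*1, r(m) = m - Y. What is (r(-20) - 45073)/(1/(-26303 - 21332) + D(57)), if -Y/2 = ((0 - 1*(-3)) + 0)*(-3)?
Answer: -2148862485/2715194 ≈ -791.42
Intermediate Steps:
Y = 18 (Y = -2*((0 - 1*(-3)) + 0)*(-3) = -2*((0 + 3) + 0)*(-3) = -2*(3 + 0)*(-3) = -6*(-3) = -2*(-9) = 18)
r(m) = -18 + m (r(m) = m - 1*18 = m - 18 = -18 + m)
D(P) = P
(r(-20) - 45073)/(1/(-26303 - 21332) + D(57)) = ((-18 - 20) - 45073)/(1/(-26303 - 21332) + 57) = (-38 - 45073)/(1/(-47635) + 57) = -45111/(-1/47635 + 57) = -45111/2715194/47635 = -45111*47635/2715194 = -2148862485/2715194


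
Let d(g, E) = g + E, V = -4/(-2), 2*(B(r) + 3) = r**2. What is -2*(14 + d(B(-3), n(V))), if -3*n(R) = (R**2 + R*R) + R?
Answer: -73/3 ≈ -24.333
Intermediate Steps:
B(r) = -3 + r**2/2
V = 2 (V = -4*(-1/2) = 2)
n(R) = -2*R**2/3 - R/3 (n(R) = -((R**2 + R*R) + R)/3 = -((R**2 + R**2) + R)/3 = -(2*R**2 + R)/3 = -(R + 2*R**2)/3 = -2*R**2/3 - R/3)
d(g, E) = E + g
-2*(14 + d(B(-3), n(V))) = -2*(14 + (-1/3*2*(1 + 2*2) + (-3 + (1/2)*(-3)**2))) = -2*(14 + (-1/3*2*(1 + 4) + (-3 + (1/2)*9))) = -2*(14 + (-1/3*2*5 + (-3 + 9/2))) = -2*(14 + (-10/3 + 3/2)) = -2*(14 - 11/6) = -2*73/6 = -73/3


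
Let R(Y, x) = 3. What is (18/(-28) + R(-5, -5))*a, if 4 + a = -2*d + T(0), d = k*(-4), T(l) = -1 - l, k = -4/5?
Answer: -1881/70 ≈ -26.871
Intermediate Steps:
k = -4/5 (k = -4*1/5 = -4/5 ≈ -0.80000)
d = 16/5 (d = -4/5*(-4) = 16/5 ≈ 3.2000)
a = -57/5 (a = -4 + (-2*16/5 + (-1 - 1*0)) = -4 + (-32/5 + (-1 + 0)) = -4 + (-32/5 - 1) = -4 - 37/5 = -57/5 ≈ -11.400)
(18/(-28) + R(-5, -5))*a = (18/(-28) + 3)*(-57/5) = (18*(-1/28) + 3)*(-57/5) = (-9/14 + 3)*(-57/5) = (33/14)*(-57/5) = -1881/70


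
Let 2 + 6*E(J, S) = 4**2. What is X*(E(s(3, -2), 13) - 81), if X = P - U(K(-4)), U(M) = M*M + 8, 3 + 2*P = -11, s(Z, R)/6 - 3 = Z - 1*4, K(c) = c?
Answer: 7316/3 ≈ 2438.7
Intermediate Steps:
s(Z, R) = -6 + 6*Z (s(Z, R) = 18 + 6*(Z - 1*4) = 18 + 6*(Z - 4) = 18 + 6*(-4 + Z) = 18 + (-24 + 6*Z) = -6 + 6*Z)
P = -7 (P = -3/2 + (1/2)*(-11) = -3/2 - 11/2 = -7)
U(M) = 8 + M**2 (U(M) = M**2 + 8 = 8 + M**2)
E(J, S) = 7/3 (E(J, S) = -1/3 + (1/6)*4**2 = -1/3 + (1/6)*16 = -1/3 + 8/3 = 7/3)
X = -31 (X = -7 - (8 + (-4)**2) = -7 - (8 + 16) = -7 - 1*24 = -7 - 24 = -31)
X*(E(s(3, -2), 13) - 81) = -31*(7/3 - 81) = -31*(-236/3) = 7316/3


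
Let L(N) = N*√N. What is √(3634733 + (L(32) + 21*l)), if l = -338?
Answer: √(3627635 + 128*√2) ≈ 1904.7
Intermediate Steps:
L(N) = N^(3/2)
√(3634733 + (L(32) + 21*l)) = √(3634733 + (32^(3/2) + 21*(-338))) = √(3634733 + (128*√2 - 7098)) = √(3634733 + (-7098 + 128*√2)) = √(3627635 + 128*√2)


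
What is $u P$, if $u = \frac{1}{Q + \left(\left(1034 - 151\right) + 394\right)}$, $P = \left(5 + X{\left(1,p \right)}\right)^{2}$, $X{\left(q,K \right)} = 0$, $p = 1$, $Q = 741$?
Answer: $\frac{25}{2018} \approx 0.012388$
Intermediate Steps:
$P = 25$ ($P = \left(5 + 0\right)^{2} = 5^{2} = 25$)
$u = \frac{1}{2018}$ ($u = \frac{1}{741 + \left(\left(1034 - 151\right) + 394\right)} = \frac{1}{741 + \left(883 + 394\right)} = \frac{1}{741 + 1277} = \frac{1}{2018} \approx 0.00049554$)
$u P = \frac{1}{2018} \cdot 25 = \frac{25}{2018}$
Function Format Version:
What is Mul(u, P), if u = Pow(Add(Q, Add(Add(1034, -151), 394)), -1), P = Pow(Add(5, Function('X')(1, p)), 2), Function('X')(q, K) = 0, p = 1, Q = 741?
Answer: Rational(25, 2018) ≈ 0.012388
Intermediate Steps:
P = 25 (P = Pow(Add(5, 0), 2) = Pow(5, 2) = 25)
u = Rational(1, 2018) (u = Pow(Add(741, Add(Add(1034, -151), 394)), -1) = Pow(Add(741, Add(883, 394)), -1) = Pow(Add(741, 1277), -1) = Pow(2018, -1) = Rational(1, 2018) ≈ 0.00049554)
Mul(u, P) = Mul(Rational(1, 2018), 25) = Rational(25, 2018)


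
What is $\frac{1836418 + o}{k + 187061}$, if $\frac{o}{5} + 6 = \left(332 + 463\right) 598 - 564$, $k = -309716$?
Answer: $- \frac{4210618}{122655} \approx -34.329$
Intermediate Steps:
$o = 2374200$ ($o = -30 + 5 \left(\left(332 + 463\right) 598 - 564\right) = -30 + 5 \left(795 \cdot 598 - 564\right) = -30 + 5 \left(475410 - 564\right) = -30 + 5 \cdot 474846 = -30 + 2374230 = 2374200$)
$\frac{1836418 + o}{k + 187061} = \frac{1836418 + 2374200}{-309716 + 187061} = \frac{4210618}{-122655} = 4210618 \left(- \frac{1}{122655}\right) = - \frac{4210618}{122655}$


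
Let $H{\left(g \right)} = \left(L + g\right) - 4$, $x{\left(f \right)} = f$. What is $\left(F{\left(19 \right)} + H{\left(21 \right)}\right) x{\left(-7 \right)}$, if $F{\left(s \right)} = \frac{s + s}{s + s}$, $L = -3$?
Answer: $-105$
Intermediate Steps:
$H{\left(g \right)} = -7 + g$ ($H{\left(g \right)} = \left(-3 + g\right) - 4 = -7 + g$)
$F{\left(s \right)} = 1$ ($F{\left(s \right)} = \frac{2 s}{2 s} = 2 s \frac{1}{2 s} = 1$)
$\left(F{\left(19 \right)} + H{\left(21 \right)}\right) x{\left(-7 \right)} = \left(1 + \left(-7 + 21\right)\right) \left(-7\right) = \left(1 + 14\right) \left(-7\right) = 15 \left(-7\right) = -105$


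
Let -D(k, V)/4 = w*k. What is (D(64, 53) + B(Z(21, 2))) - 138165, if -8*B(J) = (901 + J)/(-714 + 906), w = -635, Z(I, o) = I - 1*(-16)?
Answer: 18734891/768 ≈ 24394.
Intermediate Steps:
Z(I, o) = 16 + I (Z(I, o) = I + 16 = 16 + I)
D(k, V) = 2540*k (D(k, V) = -(-2540)*k = 2540*k)
B(J) = -901/1536 - J/1536 (B(J) = -(901 + J)/(8*(-714 + 906)) = -(901 + J)/(8*192) = -(901/192 + J/192)/8 = -901/1536 - J/1536)
(D(64, 53) + B(Z(21, 2))) - 138165 = (2540*64 + (-901/1536 - (16 + 21)/1536)) - 138165 = (162560 + (-901/1536 - 1/1536*37)) - 138165 = (162560 + (-901/1536 - 37/1536)) - 138165 = (162560 - 469/768) - 138165 = 124845611/768 - 138165 = 18734891/768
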